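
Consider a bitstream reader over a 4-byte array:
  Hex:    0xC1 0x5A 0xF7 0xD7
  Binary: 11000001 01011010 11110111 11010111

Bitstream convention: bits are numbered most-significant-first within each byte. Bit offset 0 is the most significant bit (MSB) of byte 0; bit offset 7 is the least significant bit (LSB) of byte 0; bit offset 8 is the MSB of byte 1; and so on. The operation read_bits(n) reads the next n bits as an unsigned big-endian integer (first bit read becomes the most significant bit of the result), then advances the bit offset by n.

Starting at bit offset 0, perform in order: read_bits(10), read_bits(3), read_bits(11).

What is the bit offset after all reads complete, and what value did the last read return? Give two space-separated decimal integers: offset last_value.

Answer: 24 759

Derivation:
Read 1: bits[0:10] width=10 -> value=773 (bin 1100000101); offset now 10 = byte 1 bit 2; 22 bits remain
Read 2: bits[10:13] width=3 -> value=3 (bin 011); offset now 13 = byte 1 bit 5; 19 bits remain
Read 3: bits[13:24] width=11 -> value=759 (bin 01011110111); offset now 24 = byte 3 bit 0; 8 bits remain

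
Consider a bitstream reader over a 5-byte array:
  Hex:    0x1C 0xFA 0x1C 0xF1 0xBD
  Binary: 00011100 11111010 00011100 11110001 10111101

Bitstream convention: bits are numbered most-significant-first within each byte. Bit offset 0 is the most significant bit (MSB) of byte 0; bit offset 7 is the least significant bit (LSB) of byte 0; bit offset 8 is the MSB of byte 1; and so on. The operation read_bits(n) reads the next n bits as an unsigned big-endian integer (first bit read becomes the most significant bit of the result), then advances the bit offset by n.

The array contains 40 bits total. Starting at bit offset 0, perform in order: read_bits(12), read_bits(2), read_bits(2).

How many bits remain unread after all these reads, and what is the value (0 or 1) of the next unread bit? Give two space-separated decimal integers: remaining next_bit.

Answer: 24 0

Derivation:
Read 1: bits[0:12] width=12 -> value=463 (bin 000111001111); offset now 12 = byte 1 bit 4; 28 bits remain
Read 2: bits[12:14] width=2 -> value=2 (bin 10); offset now 14 = byte 1 bit 6; 26 bits remain
Read 3: bits[14:16] width=2 -> value=2 (bin 10); offset now 16 = byte 2 bit 0; 24 bits remain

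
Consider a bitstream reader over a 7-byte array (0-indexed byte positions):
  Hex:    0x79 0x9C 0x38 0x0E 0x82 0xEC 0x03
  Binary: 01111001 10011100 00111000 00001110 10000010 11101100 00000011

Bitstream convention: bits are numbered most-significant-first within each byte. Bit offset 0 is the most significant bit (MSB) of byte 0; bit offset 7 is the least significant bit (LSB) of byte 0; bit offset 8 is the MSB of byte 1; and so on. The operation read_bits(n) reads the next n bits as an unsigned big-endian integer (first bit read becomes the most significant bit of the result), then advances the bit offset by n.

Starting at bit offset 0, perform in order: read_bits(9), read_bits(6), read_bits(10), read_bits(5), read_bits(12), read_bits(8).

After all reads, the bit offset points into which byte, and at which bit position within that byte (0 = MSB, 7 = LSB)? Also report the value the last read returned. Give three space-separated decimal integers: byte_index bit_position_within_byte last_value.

Read 1: bits[0:9] width=9 -> value=243 (bin 011110011); offset now 9 = byte 1 bit 1; 47 bits remain
Read 2: bits[9:15] width=6 -> value=14 (bin 001110); offset now 15 = byte 1 bit 7; 41 bits remain
Read 3: bits[15:25] width=10 -> value=112 (bin 0001110000); offset now 25 = byte 3 bit 1; 31 bits remain
Read 4: bits[25:30] width=5 -> value=3 (bin 00011); offset now 30 = byte 3 bit 6; 26 bits remain
Read 5: bits[30:42] width=12 -> value=2571 (bin 101000001011); offset now 42 = byte 5 bit 2; 14 bits remain
Read 6: bits[42:50] width=8 -> value=176 (bin 10110000); offset now 50 = byte 6 bit 2; 6 bits remain

Answer: 6 2 176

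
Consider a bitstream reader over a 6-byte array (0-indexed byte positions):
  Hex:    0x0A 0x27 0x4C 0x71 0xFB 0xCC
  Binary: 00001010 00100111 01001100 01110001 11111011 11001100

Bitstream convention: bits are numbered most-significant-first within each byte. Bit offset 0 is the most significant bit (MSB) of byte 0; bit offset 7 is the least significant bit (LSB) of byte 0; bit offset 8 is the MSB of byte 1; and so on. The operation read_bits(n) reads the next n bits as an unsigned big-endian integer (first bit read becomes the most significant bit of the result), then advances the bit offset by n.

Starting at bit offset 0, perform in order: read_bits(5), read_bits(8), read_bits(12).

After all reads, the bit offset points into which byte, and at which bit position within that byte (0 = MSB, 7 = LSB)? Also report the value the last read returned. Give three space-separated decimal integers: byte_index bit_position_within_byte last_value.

Answer: 3 1 3736

Derivation:
Read 1: bits[0:5] width=5 -> value=1 (bin 00001); offset now 5 = byte 0 bit 5; 43 bits remain
Read 2: bits[5:13] width=8 -> value=68 (bin 01000100); offset now 13 = byte 1 bit 5; 35 bits remain
Read 3: bits[13:25] width=12 -> value=3736 (bin 111010011000); offset now 25 = byte 3 bit 1; 23 bits remain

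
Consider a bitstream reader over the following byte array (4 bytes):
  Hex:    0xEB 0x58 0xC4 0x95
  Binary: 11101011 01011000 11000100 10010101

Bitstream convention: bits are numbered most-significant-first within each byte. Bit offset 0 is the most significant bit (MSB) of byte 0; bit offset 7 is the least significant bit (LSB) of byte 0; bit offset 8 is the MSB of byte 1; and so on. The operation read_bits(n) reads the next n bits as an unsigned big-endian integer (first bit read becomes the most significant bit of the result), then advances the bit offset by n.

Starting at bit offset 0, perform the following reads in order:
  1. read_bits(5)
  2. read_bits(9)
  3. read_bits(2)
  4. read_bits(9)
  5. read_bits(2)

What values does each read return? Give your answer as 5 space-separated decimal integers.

Read 1: bits[0:5] width=5 -> value=29 (bin 11101); offset now 5 = byte 0 bit 5; 27 bits remain
Read 2: bits[5:14] width=9 -> value=214 (bin 011010110); offset now 14 = byte 1 bit 6; 18 bits remain
Read 3: bits[14:16] width=2 -> value=0 (bin 00); offset now 16 = byte 2 bit 0; 16 bits remain
Read 4: bits[16:25] width=9 -> value=393 (bin 110001001); offset now 25 = byte 3 bit 1; 7 bits remain
Read 5: bits[25:27] width=2 -> value=0 (bin 00); offset now 27 = byte 3 bit 3; 5 bits remain

Answer: 29 214 0 393 0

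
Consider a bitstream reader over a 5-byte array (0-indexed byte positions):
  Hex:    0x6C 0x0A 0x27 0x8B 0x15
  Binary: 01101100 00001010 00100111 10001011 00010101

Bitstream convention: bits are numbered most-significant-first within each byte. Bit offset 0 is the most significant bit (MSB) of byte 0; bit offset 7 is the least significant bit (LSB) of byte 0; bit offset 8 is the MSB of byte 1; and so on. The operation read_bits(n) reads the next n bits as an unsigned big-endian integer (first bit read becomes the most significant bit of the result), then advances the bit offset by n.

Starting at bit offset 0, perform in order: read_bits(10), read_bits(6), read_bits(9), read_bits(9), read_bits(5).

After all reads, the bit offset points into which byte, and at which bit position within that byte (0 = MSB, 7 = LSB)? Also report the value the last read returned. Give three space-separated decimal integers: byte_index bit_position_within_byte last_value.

Read 1: bits[0:10] width=10 -> value=432 (bin 0110110000); offset now 10 = byte 1 bit 2; 30 bits remain
Read 2: bits[10:16] width=6 -> value=10 (bin 001010); offset now 16 = byte 2 bit 0; 24 bits remain
Read 3: bits[16:25] width=9 -> value=79 (bin 001001111); offset now 25 = byte 3 bit 1; 15 bits remain
Read 4: bits[25:34] width=9 -> value=44 (bin 000101100); offset now 34 = byte 4 bit 2; 6 bits remain
Read 5: bits[34:39] width=5 -> value=10 (bin 01010); offset now 39 = byte 4 bit 7; 1 bits remain

Answer: 4 7 10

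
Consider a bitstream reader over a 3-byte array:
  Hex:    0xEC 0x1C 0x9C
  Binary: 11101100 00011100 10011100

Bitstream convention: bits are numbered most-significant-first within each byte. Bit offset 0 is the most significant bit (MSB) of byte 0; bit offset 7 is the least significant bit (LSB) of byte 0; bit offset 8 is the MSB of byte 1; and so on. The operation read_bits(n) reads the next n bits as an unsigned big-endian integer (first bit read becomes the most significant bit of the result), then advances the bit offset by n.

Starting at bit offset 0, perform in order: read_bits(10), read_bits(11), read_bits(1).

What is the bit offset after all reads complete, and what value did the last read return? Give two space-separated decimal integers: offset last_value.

Answer: 22 1

Derivation:
Read 1: bits[0:10] width=10 -> value=944 (bin 1110110000); offset now 10 = byte 1 bit 2; 14 bits remain
Read 2: bits[10:21] width=11 -> value=915 (bin 01110010011); offset now 21 = byte 2 bit 5; 3 bits remain
Read 3: bits[21:22] width=1 -> value=1 (bin 1); offset now 22 = byte 2 bit 6; 2 bits remain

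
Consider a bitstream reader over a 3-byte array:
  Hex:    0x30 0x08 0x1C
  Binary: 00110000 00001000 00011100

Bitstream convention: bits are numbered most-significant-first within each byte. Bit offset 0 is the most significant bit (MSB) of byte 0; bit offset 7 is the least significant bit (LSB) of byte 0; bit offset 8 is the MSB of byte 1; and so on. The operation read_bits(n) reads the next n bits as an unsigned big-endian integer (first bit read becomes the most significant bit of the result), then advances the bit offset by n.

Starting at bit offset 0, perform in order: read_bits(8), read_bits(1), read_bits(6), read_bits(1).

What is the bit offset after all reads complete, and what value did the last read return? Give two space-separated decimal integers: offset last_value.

Answer: 16 0

Derivation:
Read 1: bits[0:8] width=8 -> value=48 (bin 00110000); offset now 8 = byte 1 bit 0; 16 bits remain
Read 2: bits[8:9] width=1 -> value=0 (bin 0); offset now 9 = byte 1 bit 1; 15 bits remain
Read 3: bits[9:15] width=6 -> value=4 (bin 000100); offset now 15 = byte 1 bit 7; 9 bits remain
Read 4: bits[15:16] width=1 -> value=0 (bin 0); offset now 16 = byte 2 bit 0; 8 bits remain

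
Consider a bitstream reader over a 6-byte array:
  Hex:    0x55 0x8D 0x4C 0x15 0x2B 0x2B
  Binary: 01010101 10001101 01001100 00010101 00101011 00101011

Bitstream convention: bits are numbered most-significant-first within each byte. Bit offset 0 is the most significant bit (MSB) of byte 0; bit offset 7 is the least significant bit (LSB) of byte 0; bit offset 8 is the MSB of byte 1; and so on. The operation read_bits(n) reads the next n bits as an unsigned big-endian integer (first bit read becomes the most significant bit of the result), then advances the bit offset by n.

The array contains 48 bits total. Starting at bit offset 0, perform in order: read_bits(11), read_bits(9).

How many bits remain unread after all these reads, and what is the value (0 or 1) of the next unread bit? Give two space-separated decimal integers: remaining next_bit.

Answer: 28 1

Derivation:
Read 1: bits[0:11] width=11 -> value=684 (bin 01010101100); offset now 11 = byte 1 bit 3; 37 bits remain
Read 2: bits[11:20] width=9 -> value=212 (bin 011010100); offset now 20 = byte 2 bit 4; 28 bits remain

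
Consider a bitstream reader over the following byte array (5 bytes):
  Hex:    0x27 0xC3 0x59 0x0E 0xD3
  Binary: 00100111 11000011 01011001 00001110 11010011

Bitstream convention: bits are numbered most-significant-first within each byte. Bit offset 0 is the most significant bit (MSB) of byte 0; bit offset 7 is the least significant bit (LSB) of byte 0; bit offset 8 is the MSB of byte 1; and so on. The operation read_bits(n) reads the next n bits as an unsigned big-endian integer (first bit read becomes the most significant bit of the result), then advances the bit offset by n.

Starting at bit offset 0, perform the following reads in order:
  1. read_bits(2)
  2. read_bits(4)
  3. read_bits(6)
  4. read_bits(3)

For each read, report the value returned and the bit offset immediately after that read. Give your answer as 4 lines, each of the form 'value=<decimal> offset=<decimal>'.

Read 1: bits[0:2] width=2 -> value=0 (bin 00); offset now 2 = byte 0 bit 2; 38 bits remain
Read 2: bits[2:6] width=4 -> value=9 (bin 1001); offset now 6 = byte 0 bit 6; 34 bits remain
Read 3: bits[6:12] width=6 -> value=60 (bin 111100); offset now 12 = byte 1 bit 4; 28 bits remain
Read 4: bits[12:15] width=3 -> value=1 (bin 001); offset now 15 = byte 1 bit 7; 25 bits remain

Answer: value=0 offset=2
value=9 offset=6
value=60 offset=12
value=1 offset=15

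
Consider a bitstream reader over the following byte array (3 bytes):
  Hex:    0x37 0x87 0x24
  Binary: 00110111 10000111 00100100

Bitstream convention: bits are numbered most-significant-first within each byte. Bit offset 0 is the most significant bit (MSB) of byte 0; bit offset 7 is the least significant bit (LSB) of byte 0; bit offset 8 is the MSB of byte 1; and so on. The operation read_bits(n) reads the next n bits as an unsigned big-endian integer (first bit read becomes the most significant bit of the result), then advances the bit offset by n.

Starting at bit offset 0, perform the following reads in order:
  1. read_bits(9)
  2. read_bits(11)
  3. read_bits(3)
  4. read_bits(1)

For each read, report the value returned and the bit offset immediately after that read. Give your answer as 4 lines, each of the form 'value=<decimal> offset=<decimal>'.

Read 1: bits[0:9] width=9 -> value=111 (bin 001101111); offset now 9 = byte 1 bit 1; 15 bits remain
Read 2: bits[9:20] width=11 -> value=114 (bin 00001110010); offset now 20 = byte 2 bit 4; 4 bits remain
Read 3: bits[20:23] width=3 -> value=2 (bin 010); offset now 23 = byte 2 bit 7; 1 bits remain
Read 4: bits[23:24] width=1 -> value=0 (bin 0); offset now 24 = byte 3 bit 0; 0 bits remain

Answer: value=111 offset=9
value=114 offset=20
value=2 offset=23
value=0 offset=24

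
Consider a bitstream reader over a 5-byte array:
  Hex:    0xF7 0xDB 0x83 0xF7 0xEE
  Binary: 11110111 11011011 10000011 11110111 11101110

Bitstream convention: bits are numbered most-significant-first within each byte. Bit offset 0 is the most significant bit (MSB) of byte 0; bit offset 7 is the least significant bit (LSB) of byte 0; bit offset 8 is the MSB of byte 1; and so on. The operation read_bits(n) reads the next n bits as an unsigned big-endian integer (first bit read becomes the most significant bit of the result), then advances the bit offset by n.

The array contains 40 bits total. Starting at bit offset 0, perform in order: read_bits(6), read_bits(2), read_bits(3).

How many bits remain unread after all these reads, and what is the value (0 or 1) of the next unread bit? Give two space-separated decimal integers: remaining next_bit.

Read 1: bits[0:6] width=6 -> value=61 (bin 111101); offset now 6 = byte 0 bit 6; 34 bits remain
Read 2: bits[6:8] width=2 -> value=3 (bin 11); offset now 8 = byte 1 bit 0; 32 bits remain
Read 3: bits[8:11] width=3 -> value=6 (bin 110); offset now 11 = byte 1 bit 3; 29 bits remain

Answer: 29 1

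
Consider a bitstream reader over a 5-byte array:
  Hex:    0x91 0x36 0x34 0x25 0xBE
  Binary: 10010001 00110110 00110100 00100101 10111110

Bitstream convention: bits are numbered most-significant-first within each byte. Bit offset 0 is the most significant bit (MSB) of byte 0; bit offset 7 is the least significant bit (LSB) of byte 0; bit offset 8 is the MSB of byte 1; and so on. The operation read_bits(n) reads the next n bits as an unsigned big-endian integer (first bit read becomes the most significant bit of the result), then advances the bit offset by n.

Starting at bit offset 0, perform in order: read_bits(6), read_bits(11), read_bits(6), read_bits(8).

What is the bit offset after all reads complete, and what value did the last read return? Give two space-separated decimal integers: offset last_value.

Read 1: bits[0:6] width=6 -> value=36 (bin 100100); offset now 6 = byte 0 bit 6; 34 bits remain
Read 2: bits[6:17] width=11 -> value=620 (bin 01001101100); offset now 17 = byte 2 bit 1; 23 bits remain
Read 3: bits[17:23] width=6 -> value=26 (bin 011010); offset now 23 = byte 2 bit 7; 17 bits remain
Read 4: bits[23:31] width=8 -> value=18 (bin 00010010); offset now 31 = byte 3 bit 7; 9 bits remain

Answer: 31 18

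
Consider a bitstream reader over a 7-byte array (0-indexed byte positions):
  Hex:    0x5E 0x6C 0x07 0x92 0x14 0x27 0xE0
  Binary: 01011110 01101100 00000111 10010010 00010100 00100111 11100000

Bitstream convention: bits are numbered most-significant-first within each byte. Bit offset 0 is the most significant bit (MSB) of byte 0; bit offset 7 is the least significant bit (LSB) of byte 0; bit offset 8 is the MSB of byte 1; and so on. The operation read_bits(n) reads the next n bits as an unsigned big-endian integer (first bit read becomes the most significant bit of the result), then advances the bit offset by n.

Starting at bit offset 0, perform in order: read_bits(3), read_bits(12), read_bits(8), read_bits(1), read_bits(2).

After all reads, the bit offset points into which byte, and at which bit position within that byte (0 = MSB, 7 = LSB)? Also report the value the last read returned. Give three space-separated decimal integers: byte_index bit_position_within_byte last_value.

Read 1: bits[0:3] width=3 -> value=2 (bin 010); offset now 3 = byte 0 bit 3; 53 bits remain
Read 2: bits[3:15] width=12 -> value=3894 (bin 111100110110); offset now 15 = byte 1 bit 7; 41 bits remain
Read 3: bits[15:23] width=8 -> value=3 (bin 00000011); offset now 23 = byte 2 bit 7; 33 bits remain
Read 4: bits[23:24] width=1 -> value=1 (bin 1); offset now 24 = byte 3 bit 0; 32 bits remain
Read 5: bits[24:26] width=2 -> value=2 (bin 10); offset now 26 = byte 3 bit 2; 30 bits remain

Answer: 3 2 2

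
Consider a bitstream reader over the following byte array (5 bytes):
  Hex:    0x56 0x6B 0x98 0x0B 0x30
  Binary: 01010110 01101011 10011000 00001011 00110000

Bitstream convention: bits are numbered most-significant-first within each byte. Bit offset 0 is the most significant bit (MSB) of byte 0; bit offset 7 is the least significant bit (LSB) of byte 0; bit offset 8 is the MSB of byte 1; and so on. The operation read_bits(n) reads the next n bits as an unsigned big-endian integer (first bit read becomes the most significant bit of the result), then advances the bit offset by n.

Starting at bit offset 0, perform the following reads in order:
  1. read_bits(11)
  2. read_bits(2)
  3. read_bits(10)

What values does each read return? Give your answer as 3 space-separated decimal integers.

Answer: 691 1 460

Derivation:
Read 1: bits[0:11] width=11 -> value=691 (bin 01010110011); offset now 11 = byte 1 bit 3; 29 bits remain
Read 2: bits[11:13] width=2 -> value=1 (bin 01); offset now 13 = byte 1 bit 5; 27 bits remain
Read 3: bits[13:23] width=10 -> value=460 (bin 0111001100); offset now 23 = byte 2 bit 7; 17 bits remain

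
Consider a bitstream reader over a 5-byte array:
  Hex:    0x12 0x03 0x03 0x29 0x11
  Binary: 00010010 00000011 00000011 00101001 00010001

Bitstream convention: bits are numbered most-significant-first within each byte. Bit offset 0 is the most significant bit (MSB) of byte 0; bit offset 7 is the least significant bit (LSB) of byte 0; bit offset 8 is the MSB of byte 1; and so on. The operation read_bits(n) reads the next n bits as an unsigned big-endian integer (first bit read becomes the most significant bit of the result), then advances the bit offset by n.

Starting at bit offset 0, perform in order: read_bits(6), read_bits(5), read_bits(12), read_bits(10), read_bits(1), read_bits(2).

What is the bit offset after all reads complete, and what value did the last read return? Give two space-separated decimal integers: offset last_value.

Answer: 36 1

Derivation:
Read 1: bits[0:6] width=6 -> value=4 (bin 000100); offset now 6 = byte 0 bit 6; 34 bits remain
Read 2: bits[6:11] width=5 -> value=16 (bin 10000); offset now 11 = byte 1 bit 3; 29 bits remain
Read 3: bits[11:23] width=12 -> value=385 (bin 000110000001); offset now 23 = byte 2 bit 7; 17 bits remain
Read 4: bits[23:33] width=10 -> value=594 (bin 1001010010); offset now 33 = byte 4 bit 1; 7 bits remain
Read 5: bits[33:34] width=1 -> value=0 (bin 0); offset now 34 = byte 4 bit 2; 6 bits remain
Read 6: bits[34:36] width=2 -> value=1 (bin 01); offset now 36 = byte 4 bit 4; 4 bits remain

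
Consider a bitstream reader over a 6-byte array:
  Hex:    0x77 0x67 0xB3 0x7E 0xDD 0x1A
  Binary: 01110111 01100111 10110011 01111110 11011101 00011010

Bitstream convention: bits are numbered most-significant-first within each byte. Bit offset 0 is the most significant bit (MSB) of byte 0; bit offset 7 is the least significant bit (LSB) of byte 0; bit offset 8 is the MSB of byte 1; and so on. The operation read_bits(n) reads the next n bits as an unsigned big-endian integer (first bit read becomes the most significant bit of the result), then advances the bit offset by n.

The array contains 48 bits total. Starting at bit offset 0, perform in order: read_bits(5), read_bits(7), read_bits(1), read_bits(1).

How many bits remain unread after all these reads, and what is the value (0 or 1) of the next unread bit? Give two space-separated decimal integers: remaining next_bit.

Answer: 34 1

Derivation:
Read 1: bits[0:5] width=5 -> value=14 (bin 01110); offset now 5 = byte 0 bit 5; 43 bits remain
Read 2: bits[5:12] width=7 -> value=118 (bin 1110110); offset now 12 = byte 1 bit 4; 36 bits remain
Read 3: bits[12:13] width=1 -> value=0 (bin 0); offset now 13 = byte 1 bit 5; 35 bits remain
Read 4: bits[13:14] width=1 -> value=1 (bin 1); offset now 14 = byte 1 bit 6; 34 bits remain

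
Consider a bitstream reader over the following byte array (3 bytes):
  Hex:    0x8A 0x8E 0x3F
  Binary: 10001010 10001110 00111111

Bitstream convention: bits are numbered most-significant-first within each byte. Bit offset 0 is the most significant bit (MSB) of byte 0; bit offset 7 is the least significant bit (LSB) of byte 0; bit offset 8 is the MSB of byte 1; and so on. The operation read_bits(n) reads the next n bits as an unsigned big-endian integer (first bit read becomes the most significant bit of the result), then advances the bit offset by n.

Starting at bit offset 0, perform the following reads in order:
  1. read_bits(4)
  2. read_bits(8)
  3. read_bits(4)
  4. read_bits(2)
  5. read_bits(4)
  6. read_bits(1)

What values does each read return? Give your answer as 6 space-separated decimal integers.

Answer: 8 168 14 0 15 1

Derivation:
Read 1: bits[0:4] width=4 -> value=8 (bin 1000); offset now 4 = byte 0 bit 4; 20 bits remain
Read 2: bits[4:12] width=8 -> value=168 (bin 10101000); offset now 12 = byte 1 bit 4; 12 bits remain
Read 3: bits[12:16] width=4 -> value=14 (bin 1110); offset now 16 = byte 2 bit 0; 8 bits remain
Read 4: bits[16:18] width=2 -> value=0 (bin 00); offset now 18 = byte 2 bit 2; 6 bits remain
Read 5: bits[18:22] width=4 -> value=15 (bin 1111); offset now 22 = byte 2 bit 6; 2 bits remain
Read 6: bits[22:23] width=1 -> value=1 (bin 1); offset now 23 = byte 2 bit 7; 1 bits remain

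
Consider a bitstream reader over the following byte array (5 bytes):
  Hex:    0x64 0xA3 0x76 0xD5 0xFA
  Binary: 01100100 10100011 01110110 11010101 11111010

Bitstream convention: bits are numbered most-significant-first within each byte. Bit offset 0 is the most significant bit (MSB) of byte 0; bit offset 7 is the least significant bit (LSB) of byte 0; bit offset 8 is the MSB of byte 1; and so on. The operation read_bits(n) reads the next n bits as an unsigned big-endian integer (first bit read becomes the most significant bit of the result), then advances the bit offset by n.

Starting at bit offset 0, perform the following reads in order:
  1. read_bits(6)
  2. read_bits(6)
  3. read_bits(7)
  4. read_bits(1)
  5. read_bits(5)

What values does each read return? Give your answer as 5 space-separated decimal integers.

Read 1: bits[0:6] width=6 -> value=25 (bin 011001); offset now 6 = byte 0 bit 6; 34 bits remain
Read 2: bits[6:12] width=6 -> value=10 (bin 001010); offset now 12 = byte 1 bit 4; 28 bits remain
Read 3: bits[12:19] width=7 -> value=27 (bin 0011011); offset now 19 = byte 2 bit 3; 21 bits remain
Read 4: bits[19:20] width=1 -> value=1 (bin 1); offset now 20 = byte 2 bit 4; 20 bits remain
Read 5: bits[20:25] width=5 -> value=13 (bin 01101); offset now 25 = byte 3 bit 1; 15 bits remain

Answer: 25 10 27 1 13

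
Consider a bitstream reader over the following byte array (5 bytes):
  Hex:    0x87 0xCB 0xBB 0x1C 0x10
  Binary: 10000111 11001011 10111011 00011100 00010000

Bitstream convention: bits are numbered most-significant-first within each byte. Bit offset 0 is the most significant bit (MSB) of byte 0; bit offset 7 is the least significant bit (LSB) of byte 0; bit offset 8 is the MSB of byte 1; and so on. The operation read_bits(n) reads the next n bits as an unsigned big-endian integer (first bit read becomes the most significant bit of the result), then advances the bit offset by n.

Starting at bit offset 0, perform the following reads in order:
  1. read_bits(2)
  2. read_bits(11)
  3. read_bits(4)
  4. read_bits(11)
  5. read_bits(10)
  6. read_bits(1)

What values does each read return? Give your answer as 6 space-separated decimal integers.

Read 1: bits[0:2] width=2 -> value=2 (bin 10); offset now 2 = byte 0 bit 2; 38 bits remain
Read 2: bits[2:13] width=11 -> value=249 (bin 00011111001); offset now 13 = byte 1 bit 5; 27 bits remain
Read 3: bits[13:17] width=4 -> value=7 (bin 0111); offset now 17 = byte 2 bit 1; 23 bits remain
Read 4: bits[17:28] width=11 -> value=945 (bin 01110110001); offset now 28 = byte 3 bit 4; 12 bits remain
Read 5: bits[28:38] width=10 -> value=772 (bin 1100000100); offset now 38 = byte 4 bit 6; 2 bits remain
Read 6: bits[38:39] width=1 -> value=0 (bin 0); offset now 39 = byte 4 bit 7; 1 bits remain

Answer: 2 249 7 945 772 0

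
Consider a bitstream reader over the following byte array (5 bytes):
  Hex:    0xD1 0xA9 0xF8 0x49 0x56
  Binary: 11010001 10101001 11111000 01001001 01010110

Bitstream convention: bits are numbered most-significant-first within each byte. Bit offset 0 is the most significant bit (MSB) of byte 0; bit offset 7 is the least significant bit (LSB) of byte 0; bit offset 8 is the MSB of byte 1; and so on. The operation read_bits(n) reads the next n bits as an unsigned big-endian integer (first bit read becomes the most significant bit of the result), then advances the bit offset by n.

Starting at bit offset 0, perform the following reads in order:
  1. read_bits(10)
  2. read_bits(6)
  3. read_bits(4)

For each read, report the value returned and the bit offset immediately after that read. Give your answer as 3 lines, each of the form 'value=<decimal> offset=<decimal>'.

Answer: value=838 offset=10
value=41 offset=16
value=15 offset=20

Derivation:
Read 1: bits[0:10] width=10 -> value=838 (bin 1101000110); offset now 10 = byte 1 bit 2; 30 bits remain
Read 2: bits[10:16] width=6 -> value=41 (bin 101001); offset now 16 = byte 2 bit 0; 24 bits remain
Read 3: bits[16:20] width=4 -> value=15 (bin 1111); offset now 20 = byte 2 bit 4; 20 bits remain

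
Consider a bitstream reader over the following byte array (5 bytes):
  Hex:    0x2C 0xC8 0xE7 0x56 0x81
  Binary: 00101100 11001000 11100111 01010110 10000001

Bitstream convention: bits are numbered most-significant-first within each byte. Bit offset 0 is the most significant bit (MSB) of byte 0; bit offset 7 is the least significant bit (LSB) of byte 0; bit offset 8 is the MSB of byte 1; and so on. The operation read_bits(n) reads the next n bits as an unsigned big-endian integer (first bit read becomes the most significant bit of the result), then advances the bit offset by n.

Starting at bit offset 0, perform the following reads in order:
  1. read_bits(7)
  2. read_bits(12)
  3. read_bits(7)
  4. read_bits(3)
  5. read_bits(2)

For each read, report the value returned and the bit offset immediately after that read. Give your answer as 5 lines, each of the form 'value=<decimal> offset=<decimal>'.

Answer: value=22 offset=7
value=1607 offset=19
value=29 offset=26
value=2 offset=29
value=3 offset=31

Derivation:
Read 1: bits[0:7] width=7 -> value=22 (bin 0010110); offset now 7 = byte 0 bit 7; 33 bits remain
Read 2: bits[7:19] width=12 -> value=1607 (bin 011001000111); offset now 19 = byte 2 bit 3; 21 bits remain
Read 3: bits[19:26] width=7 -> value=29 (bin 0011101); offset now 26 = byte 3 bit 2; 14 bits remain
Read 4: bits[26:29] width=3 -> value=2 (bin 010); offset now 29 = byte 3 bit 5; 11 bits remain
Read 5: bits[29:31] width=2 -> value=3 (bin 11); offset now 31 = byte 3 bit 7; 9 bits remain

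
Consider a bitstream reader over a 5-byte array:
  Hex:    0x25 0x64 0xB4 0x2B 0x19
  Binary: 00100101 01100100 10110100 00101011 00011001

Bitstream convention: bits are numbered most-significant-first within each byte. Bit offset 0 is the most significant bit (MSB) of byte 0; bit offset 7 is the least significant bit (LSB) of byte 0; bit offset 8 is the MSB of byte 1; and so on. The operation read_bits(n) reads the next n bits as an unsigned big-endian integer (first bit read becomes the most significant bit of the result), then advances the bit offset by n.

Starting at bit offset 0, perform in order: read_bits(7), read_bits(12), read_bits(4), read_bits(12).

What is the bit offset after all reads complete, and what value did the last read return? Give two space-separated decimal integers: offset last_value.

Answer: 35 344

Derivation:
Read 1: bits[0:7] width=7 -> value=18 (bin 0010010); offset now 7 = byte 0 bit 7; 33 bits remain
Read 2: bits[7:19] width=12 -> value=2853 (bin 101100100101); offset now 19 = byte 2 bit 3; 21 bits remain
Read 3: bits[19:23] width=4 -> value=10 (bin 1010); offset now 23 = byte 2 bit 7; 17 bits remain
Read 4: bits[23:35] width=12 -> value=344 (bin 000101011000); offset now 35 = byte 4 bit 3; 5 bits remain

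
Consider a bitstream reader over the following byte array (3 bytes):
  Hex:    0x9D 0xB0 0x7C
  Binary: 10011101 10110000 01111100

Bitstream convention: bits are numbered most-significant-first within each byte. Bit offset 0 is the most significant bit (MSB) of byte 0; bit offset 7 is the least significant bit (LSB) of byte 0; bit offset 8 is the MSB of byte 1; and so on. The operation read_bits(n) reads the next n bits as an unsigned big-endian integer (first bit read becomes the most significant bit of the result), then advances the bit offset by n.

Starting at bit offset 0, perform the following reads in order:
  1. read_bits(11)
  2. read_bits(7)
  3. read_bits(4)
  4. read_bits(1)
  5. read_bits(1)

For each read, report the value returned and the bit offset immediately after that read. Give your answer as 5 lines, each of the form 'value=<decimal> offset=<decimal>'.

Answer: value=1261 offset=11
value=65 offset=18
value=15 offset=22
value=0 offset=23
value=0 offset=24

Derivation:
Read 1: bits[0:11] width=11 -> value=1261 (bin 10011101101); offset now 11 = byte 1 bit 3; 13 bits remain
Read 2: bits[11:18] width=7 -> value=65 (bin 1000001); offset now 18 = byte 2 bit 2; 6 bits remain
Read 3: bits[18:22] width=4 -> value=15 (bin 1111); offset now 22 = byte 2 bit 6; 2 bits remain
Read 4: bits[22:23] width=1 -> value=0 (bin 0); offset now 23 = byte 2 bit 7; 1 bits remain
Read 5: bits[23:24] width=1 -> value=0 (bin 0); offset now 24 = byte 3 bit 0; 0 bits remain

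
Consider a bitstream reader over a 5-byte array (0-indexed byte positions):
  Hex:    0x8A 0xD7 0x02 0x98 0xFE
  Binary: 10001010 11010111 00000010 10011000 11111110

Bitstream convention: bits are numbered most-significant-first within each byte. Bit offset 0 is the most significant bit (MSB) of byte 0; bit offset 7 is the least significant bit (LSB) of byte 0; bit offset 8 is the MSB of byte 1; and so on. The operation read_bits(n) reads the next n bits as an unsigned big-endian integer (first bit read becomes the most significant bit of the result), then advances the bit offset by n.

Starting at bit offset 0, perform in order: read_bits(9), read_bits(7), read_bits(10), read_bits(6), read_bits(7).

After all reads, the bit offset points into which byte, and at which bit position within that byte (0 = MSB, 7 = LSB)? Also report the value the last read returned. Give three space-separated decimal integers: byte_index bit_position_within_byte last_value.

Answer: 4 7 127

Derivation:
Read 1: bits[0:9] width=9 -> value=277 (bin 100010101); offset now 9 = byte 1 bit 1; 31 bits remain
Read 2: bits[9:16] width=7 -> value=87 (bin 1010111); offset now 16 = byte 2 bit 0; 24 bits remain
Read 3: bits[16:26] width=10 -> value=10 (bin 0000001010); offset now 26 = byte 3 bit 2; 14 bits remain
Read 4: bits[26:32] width=6 -> value=24 (bin 011000); offset now 32 = byte 4 bit 0; 8 bits remain
Read 5: bits[32:39] width=7 -> value=127 (bin 1111111); offset now 39 = byte 4 bit 7; 1 bits remain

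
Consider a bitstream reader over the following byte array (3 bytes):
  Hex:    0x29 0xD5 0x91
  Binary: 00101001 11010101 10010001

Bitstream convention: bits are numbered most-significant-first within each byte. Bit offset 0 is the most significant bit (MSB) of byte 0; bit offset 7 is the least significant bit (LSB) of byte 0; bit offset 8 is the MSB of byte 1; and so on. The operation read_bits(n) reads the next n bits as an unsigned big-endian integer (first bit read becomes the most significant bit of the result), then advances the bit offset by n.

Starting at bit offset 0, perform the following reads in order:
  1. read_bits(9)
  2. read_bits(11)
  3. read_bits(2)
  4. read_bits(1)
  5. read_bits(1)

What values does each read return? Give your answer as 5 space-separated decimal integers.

Read 1: bits[0:9] width=9 -> value=83 (bin 001010011); offset now 9 = byte 1 bit 1; 15 bits remain
Read 2: bits[9:20] width=11 -> value=1369 (bin 10101011001); offset now 20 = byte 2 bit 4; 4 bits remain
Read 3: bits[20:22] width=2 -> value=0 (bin 00); offset now 22 = byte 2 bit 6; 2 bits remain
Read 4: bits[22:23] width=1 -> value=0 (bin 0); offset now 23 = byte 2 bit 7; 1 bits remain
Read 5: bits[23:24] width=1 -> value=1 (bin 1); offset now 24 = byte 3 bit 0; 0 bits remain

Answer: 83 1369 0 0 1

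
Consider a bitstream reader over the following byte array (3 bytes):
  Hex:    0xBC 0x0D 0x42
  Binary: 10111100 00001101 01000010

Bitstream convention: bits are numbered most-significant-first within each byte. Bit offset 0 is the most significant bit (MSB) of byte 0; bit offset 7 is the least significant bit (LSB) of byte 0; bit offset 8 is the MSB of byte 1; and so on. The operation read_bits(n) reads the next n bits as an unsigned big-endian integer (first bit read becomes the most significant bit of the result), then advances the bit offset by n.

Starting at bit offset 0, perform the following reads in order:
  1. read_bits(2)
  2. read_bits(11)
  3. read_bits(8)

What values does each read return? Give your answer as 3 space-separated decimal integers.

Read 1: bits[0:2] width=2 -> value=2 (bin 10); offset now 2 = byte 0 bit 2; 22 bits remain
Read 2: bits[2:13] width=11 -> value=1921 (bin 11110000001); offset now 13 = byte 1 bit 5; 11 bits remain
Read 3: bits[13:21] width=8 -> value=168 (bin 10101000); offset now 21 = byte 2 bit 5; 3 bits remain

Answer: 2 1921 168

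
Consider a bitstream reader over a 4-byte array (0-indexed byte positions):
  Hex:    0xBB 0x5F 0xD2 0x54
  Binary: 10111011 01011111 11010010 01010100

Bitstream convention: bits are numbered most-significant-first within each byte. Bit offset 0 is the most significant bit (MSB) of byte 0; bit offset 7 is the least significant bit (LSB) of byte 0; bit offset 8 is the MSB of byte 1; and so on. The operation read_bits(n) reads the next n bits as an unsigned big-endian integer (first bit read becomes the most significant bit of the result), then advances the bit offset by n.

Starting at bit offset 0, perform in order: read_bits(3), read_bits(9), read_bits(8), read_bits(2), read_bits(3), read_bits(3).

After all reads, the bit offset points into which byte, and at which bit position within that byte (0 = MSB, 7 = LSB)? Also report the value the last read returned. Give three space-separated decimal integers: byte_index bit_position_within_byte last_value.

Answer: 3 4 5

Derivation:
Read 1: bits[0:3] width=3 -> value=5 (bin 101); offset now 3 = byte 0 bit 3; 29 bits remain
Read 2: bits[3:12] width=9 -> value=437 (bin 110110101); offset now 12 = byte 1 bit 4; 20 bits remain
Read 3: bits[12:20] width=8 -> value=253 (bin 11111101); offset now 20 = byte 2 bit 4; 12 bits remain
Read 4: bits[20:22] width=2 -> value=0 (bin 00); offset now 22 = byte 2 bit 6; 10 bits remain
Read 5: bits[22:25] width=3 -> value=4 (bin 100); offset now 25 = byte 3 bit 1; 7 bits remain
Read 6: bits[25:28] width=3 -> value=5 (bin 101); offset now 28 = byte 3 bit 4; 4 bits remain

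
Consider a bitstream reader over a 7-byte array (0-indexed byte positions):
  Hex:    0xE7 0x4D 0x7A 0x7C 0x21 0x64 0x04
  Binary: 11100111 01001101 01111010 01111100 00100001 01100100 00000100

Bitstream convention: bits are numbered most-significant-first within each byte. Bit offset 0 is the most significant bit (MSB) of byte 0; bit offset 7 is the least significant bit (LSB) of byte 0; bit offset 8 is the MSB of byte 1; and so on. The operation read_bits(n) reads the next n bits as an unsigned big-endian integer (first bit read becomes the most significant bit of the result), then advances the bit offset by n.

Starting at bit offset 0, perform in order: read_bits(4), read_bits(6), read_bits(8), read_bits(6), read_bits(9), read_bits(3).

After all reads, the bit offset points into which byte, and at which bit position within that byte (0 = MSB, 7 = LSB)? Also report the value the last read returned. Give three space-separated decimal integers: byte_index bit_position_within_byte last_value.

Read 1: bits[0:4] width=4 -> value=14 (bin 1110); offset now 4 = byte 0 bit 4; 52 bits remain
Read 2: bits[4:10] width=6 -> value=29 (bin 011101); offset now 10 = byte 1 bit 2; 46 bits remain
Read 3: bits[10:18] width=8 -> value=53 (bin 00110101); offset now 18 = byte 2 bit 2; 38 bits remain
Read 4: bits[18:24] width=6 -> value=58 (bin 111010); offset now 24 = byte 3 bit 0; 32 bits remain
Read 5: bits[24:33] width=9 -> value=248 (bin 011111000); offset now 33 = byte 4 bit 1; 23 bits remain
Read 6: bits[33:36] width=3 -> value=2 (bin 010); offset now 36 = byte 4 bit 4; 20 bits remain

Answer: 4 4 2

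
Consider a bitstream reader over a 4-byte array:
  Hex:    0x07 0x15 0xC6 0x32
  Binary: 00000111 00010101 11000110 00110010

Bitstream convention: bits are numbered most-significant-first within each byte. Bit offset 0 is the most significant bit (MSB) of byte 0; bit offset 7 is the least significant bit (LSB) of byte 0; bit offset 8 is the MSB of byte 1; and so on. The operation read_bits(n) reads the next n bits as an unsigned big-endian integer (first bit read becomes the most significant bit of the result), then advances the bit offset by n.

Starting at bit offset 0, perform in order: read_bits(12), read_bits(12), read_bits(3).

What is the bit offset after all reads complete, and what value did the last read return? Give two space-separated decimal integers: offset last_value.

Read 1: bits[0:12] width=12 -> value=113 (bin 000001110001); offset now 12 = byte 1 bit 4; 20 bits remain
Read 2: bits[12:24] width=12 -> value=1478 (bin 010111000110); offset now 24 = byte 3 bit 0; 8 bits remain
Read 3: bits[24:27] width=3 -> value=1 (bin 001); offset now 27 = byte 3 bit 3; 5 bits remain

Answer: 27 1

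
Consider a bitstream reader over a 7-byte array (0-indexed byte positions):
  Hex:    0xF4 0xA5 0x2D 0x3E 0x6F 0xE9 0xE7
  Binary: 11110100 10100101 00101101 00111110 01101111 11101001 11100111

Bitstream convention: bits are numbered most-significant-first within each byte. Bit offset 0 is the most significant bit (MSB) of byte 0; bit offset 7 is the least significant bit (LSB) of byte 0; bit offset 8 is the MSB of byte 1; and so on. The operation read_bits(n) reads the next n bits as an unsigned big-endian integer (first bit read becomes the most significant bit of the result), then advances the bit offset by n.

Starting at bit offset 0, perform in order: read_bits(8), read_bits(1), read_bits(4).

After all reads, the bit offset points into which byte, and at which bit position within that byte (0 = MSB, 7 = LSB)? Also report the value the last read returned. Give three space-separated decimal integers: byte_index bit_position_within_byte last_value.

Answer: 1 5 4

Derivation:
Read 1: bits[0:8] width=8 -> value=244 (bin 11110100); offset now 8 = byte 1 bit 0; 48 bits remain
Read 2: bits[8:9] width=1 -> value=1 (bin 1); offset now 9 = byte 1 bit 1; 47 bits remain
Read 3: bits[9:13] width=4 -> value=4 (bin 0100); offset now 13 = byte 1 bit 5; 43 bits remain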